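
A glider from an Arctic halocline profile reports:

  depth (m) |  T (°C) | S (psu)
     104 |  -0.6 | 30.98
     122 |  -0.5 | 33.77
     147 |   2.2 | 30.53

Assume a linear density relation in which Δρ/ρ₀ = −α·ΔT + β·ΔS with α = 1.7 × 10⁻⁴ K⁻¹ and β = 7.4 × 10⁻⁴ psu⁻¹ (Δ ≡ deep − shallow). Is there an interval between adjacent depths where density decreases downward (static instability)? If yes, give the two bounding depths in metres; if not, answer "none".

Evaluate Δρ/ρ₀ = −αΔT + βΔS across each adjacent pair:
  104–122 m: −αΔT+βΔS = −(1.7 × 10⁻⁴)(+0.1)+(7.4 × 10⁻⁴)(+2.79) = 2.0 × 10⁻³ → stable
  122–147 m: −αΔT+βΔS = −(1.7 × 10⁻⁴)(+2.7)+(7.4 × 10⁻⁴)(-3.24) = -2.9 × 10⁻³ → UNSTABLE
The 122–147 m interval has Δρ < 0: lighter water underlies denser water.

122–147 m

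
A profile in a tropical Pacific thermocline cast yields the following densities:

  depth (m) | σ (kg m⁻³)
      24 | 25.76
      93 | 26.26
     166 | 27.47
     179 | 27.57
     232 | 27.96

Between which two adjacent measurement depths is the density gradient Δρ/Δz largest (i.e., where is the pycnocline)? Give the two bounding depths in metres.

Compute the density gradient over each adjacent pair:
  24–93 m: Δρ/Δz = 0.50/69 = 7.2 × 10⁻³ kg m⁻⁴
  93–166 m: Δρ/Δz = 1.21/73 = 0.017 kg m⁻⁴
  166–179 m: Δρ/Δz = 0.10/13 = 7.7 × 10⁻³ kg m⁻⁴
  179–232 m: Δρ/Δz = 0.39/53 = 7.4 × 10⁻³ kg m⁻⁴
The largest gradient is in the 93–166 m interval — the pycnocline.

93–166 m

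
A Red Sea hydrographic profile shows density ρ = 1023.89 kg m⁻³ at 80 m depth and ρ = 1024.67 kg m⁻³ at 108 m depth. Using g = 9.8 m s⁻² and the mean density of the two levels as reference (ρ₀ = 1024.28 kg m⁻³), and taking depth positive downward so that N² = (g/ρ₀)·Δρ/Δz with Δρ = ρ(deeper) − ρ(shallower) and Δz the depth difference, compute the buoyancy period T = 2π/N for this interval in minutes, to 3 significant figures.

Δρ = 1024.67 − 1023.89 = 0.78 kg m⁻³ over Δz = 108 − 80 = 28 m.
N² = (9.8/1024.28) × (0.78/28) = 2.6653 × 10⁻⁴ s⁻².
N = √(2.6653 × 10⁻⁴) = 0.016326 rad s⁻¹, so T = 2π/N = 384.86 s = 6.4143 min ≈ 6.41 min.

6.41 min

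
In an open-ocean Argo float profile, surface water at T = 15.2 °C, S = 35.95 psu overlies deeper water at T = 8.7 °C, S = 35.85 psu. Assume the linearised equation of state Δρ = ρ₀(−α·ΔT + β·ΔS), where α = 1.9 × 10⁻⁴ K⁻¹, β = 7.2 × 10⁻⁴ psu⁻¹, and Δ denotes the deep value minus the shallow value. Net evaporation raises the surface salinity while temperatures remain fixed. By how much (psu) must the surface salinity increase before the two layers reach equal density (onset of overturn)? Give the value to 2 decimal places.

Neutral buoyancy requires −α(T_deep − T_surf) + β(S_deep − S_surf′) = 0.
S_surf′ = S_deep − (α/β)·ΔT = 35.85 − (1.9 × 10⁻⁴/7.2 × 10⁻⁴)·(-6.5) = 37.5653 psu.
Increase required: 37.5653 − 35.95 = 1.6153 psu.

1.62 psu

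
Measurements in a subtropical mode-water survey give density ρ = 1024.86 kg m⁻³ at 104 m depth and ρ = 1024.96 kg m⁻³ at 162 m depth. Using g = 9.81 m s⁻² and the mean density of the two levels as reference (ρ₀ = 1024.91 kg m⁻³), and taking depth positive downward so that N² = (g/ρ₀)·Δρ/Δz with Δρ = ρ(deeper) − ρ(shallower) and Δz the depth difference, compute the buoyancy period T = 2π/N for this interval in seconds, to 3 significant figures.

1.55 × 10³ s

Δρ = 1024.96 − 1024.86 = 0.10 kg m⁻³ over Δz = 162 − 104 = 58 m.
N² = (9.81/1024.91) × (0.10/58) = 1.6503 × 10⁻⁵ s⁻².
N = √(1.6503 × 10⁻⁵) = 4.0624 × 10⁻³ rad s⁻¹, so T = 2π/N = 1.5467 × 10³ s ≈ 1.55 × 10³ s.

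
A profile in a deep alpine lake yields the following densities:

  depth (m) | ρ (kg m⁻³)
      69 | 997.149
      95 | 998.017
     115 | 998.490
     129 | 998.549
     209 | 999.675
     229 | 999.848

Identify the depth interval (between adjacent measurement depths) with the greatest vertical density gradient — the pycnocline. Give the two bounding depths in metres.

69–95 m

Compute the density gradient over each adjacent pair:
  69–95 m: Δρ/Δz = 0.868/26 = 0.033 kg m⁻⁴
  95–115 m: Δρ/Δz = 0.473/20 = 0.024 kg m⁻⁴
  115–129 m: Δρ/Δz = 0.059/14 = 4.2 × 10⁻³ kg m⁻⁴
  129–209 m: Δρ/Δz = 1.126/80 = 0.014 kg m⁻⁴
  209–229 m: Δρ/Δz = 0.173/20 = 8.6 × 10⁻³ kg m⁻⁴
The largest gradient is in the 69–95 m interval — the pycnocline.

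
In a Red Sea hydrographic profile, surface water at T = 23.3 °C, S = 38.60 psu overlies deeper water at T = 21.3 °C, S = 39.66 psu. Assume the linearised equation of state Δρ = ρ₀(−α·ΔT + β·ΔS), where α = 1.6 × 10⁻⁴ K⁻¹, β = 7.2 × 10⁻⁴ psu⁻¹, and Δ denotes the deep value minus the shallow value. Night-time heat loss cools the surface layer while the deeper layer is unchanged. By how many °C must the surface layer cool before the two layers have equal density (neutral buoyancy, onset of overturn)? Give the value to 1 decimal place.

6.8 °C

Neutral buoyancy requires Δρ = 0, i.e. −α(T_deep − T_surf′) + β(S_deep − S_surf) = 0.
T_surf′ = T_deep − (β/α)·ΔS = 21.3 − (7.2 × 10⁻⁴/1.6 × 10⁻⁴)·(+1.06) = 16.530 °C.
Cooling required: 23.3 − (16.530) = 6.770 °C.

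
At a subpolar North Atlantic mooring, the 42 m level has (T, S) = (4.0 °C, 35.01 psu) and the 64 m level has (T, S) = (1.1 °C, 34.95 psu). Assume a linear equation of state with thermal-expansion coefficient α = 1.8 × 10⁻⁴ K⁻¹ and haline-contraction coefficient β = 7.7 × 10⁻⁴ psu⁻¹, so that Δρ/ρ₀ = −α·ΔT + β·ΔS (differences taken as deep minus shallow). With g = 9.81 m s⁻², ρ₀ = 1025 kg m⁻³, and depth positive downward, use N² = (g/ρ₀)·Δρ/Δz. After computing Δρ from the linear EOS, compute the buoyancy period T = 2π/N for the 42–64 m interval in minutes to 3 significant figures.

7.19 min

ΔT = -2.9 K, ΔS = -0.06 psu (deep − shallow).
Δρ/ρ₀ = −αΔT + βΔS = 5.22 × 10⁻⁴ − 4.62 × 10⁻⁵ = 4.758 × 10⁻⁴, so Δρ ≈ 0.4877 kg m⁻³.
N² = (g/ρ₀)·Δρ/Δz = g·(Δρ/ρ₀)/Δz = 9.81 × 4.758 × 10⁻⁴ / 22 = 2.1216 × 10⁻⁴ s⁻².
N = √(2.1216 × 10⁻⁴) = 0.014566 rad s⁻¹ → T = 2π/N = 431.36 s = 7.1893 min ≈ 7.19 min.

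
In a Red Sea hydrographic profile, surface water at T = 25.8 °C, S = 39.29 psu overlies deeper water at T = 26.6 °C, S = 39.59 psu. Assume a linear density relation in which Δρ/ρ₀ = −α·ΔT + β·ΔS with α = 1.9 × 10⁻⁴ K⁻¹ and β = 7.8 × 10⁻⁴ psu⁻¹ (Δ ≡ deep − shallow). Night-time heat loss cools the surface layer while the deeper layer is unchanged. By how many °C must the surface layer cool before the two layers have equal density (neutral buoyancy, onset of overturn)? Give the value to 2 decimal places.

0.43 °C

Neutral buoyancy requires Δρ = 0, i.e. −α(T_deep − T_surf′) + β(S_deep − S_surf) = 0.
T_surf′ = T_deep − (β/α)·ΔS = 26.6 − (7.8 × 10⁻⁴/1.9 × 10⁻⁴)·(+0.30) = 25.3684 °C.
Cooling required: 25.8 − (25.3684) = 0.4316 °C.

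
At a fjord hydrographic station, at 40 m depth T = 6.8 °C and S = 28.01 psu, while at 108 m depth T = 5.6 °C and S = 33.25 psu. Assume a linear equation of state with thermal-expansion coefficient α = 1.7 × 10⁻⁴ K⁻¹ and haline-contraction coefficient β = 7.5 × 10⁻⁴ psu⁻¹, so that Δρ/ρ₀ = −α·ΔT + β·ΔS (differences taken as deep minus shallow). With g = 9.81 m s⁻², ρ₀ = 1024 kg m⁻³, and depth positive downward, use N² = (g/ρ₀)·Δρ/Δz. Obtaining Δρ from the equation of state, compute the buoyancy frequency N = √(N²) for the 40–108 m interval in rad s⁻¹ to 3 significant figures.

ΔT = -1.2 K, ΔS = +5.24 psu (deep − shallow).
Δρ/ρ₀ = −αΔT + βΔS = 2.04 × 10⁻⁴ + 3.93 × 10⁻³ = 4.134 × 10⁻³, so Δρ ≈ 4.233 kg m⁻³.
N² = (g/ρ₀)·Δρ/Δz = g·(Δρ/ρ₀)/Δz = 9.81 × 4.134 × 10⁻³ / 68 = 5.9639 × 10⁻⁴ s⁻².
N = √(5.9639 × 10⁻⁴) = 0.024421 rad s⁻¹ ≈ 0.0244 rad s⁻¹.

0.0244 rad s⁻¹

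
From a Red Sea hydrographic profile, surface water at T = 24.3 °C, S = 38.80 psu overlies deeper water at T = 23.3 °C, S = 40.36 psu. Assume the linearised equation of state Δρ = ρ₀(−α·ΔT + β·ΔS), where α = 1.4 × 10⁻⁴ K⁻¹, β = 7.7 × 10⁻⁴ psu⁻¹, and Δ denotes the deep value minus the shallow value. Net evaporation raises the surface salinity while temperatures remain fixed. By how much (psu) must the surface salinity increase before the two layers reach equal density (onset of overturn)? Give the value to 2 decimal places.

1.74 psu

Neutral buoyancy requires −α(T_deep − T_surf) + β(S_deep − S_surf′) = 0.
S_surf′ = S_deep − (α/β)·ΔT = 40.36 − (1.4 × 10⁻⁴/7.7 × 10⁻⁴)·(-1.0) = 40.5418 psu.
Increase required: 40.5418 − 38.80 = 1.7418 psu.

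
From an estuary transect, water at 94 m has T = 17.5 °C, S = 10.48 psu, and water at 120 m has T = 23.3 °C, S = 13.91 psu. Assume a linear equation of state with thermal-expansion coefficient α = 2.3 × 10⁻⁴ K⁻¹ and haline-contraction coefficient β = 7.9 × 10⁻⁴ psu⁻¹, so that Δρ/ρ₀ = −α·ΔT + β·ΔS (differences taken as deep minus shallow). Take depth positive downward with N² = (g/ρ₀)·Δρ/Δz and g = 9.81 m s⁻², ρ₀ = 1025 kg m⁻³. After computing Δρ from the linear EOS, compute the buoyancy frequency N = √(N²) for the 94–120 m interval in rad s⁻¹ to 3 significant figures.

0.0228 rad s⁻¹

ΔT = +5.8 K, ΔS = +3.43 psu (deep − shallow).
Δρ/ρ₀ = −αΔT + βΔS = -1.334 × 10⁻³ + 2.7097 × 10⁻³ = 1.3757 × 10⁻³, so Δρ ≈ 1.410 kg m⁻³.
N² = (g/ρ₀)·Δρ/Δz = g·(Δρ/ρ₀)/Δz = 9.81 × 1.3757 × 10⁻³ / 26 = 5.1906 × 10⁻⁴ s⁻².
N = √(5.1906 × 10⁻⁴) = 0.022783 rad s⁻¹ ≈ 0.0228 rad s⁻¹.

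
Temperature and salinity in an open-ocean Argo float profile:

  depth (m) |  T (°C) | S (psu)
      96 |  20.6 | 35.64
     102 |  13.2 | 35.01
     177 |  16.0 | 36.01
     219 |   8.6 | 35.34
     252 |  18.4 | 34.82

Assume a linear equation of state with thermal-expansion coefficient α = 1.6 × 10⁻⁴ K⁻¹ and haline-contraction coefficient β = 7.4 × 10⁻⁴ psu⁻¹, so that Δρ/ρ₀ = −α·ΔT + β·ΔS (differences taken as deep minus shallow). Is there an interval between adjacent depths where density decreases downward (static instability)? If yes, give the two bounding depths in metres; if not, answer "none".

Evaluate Δρ/ρ₀ = −αΔT + βΔS across each adjacent pair:
  96–102 m: −αΔT+βΔS = −(1.6 × 10⁻⁴)(-7.4)+(7.4 × 10⁻⁴)(-0.63) = 7.2 × 10⁻⁴ → stable
  102–177 m: −αΔT+βΔS = −(1.6 × 10⁻⁴)(+2.8)+(7.4 × 10⁻⁴)(+1.00) = 2.9 × 10⁻⁴ → stable
  177–219 m: −αΔT+βΔS = −(1.6 × 10⁻⁴)(-7.4)+(7.4 × 10⁻⁴)(-0.67) = 6.9 × 10⁻⁴ → stable
  219–252 m: −αΔT+βΔS = −(1.6 × 10⁻⁴)(+9.8)+(7.4 × 10⁻⁴)(-0.52) = -2.0 × 10⁻³ → UNSTABLE
The 219–252 m interval has Δρ < 0: lighter water underlies denser water.

219–252 m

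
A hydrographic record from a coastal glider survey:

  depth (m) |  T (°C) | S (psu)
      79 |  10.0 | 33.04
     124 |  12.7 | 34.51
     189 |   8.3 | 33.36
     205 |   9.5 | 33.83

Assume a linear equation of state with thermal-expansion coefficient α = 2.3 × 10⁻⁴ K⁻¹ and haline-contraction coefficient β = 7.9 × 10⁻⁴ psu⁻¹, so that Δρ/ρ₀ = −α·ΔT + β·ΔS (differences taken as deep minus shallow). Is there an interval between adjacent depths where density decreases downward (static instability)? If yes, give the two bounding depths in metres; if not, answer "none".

Evaluate Δρ/ρ₀ = −αΔT + βΔS across each adjacent pair:
  79–124 m: −αΔT+βΔS = −(2.3 × 10⁻⁴)(+2.7)+(7.9 × 10⁻⁴)(+1.47) = 5.4 × 10⁻⁴ → stable
  124–189 m: −αΔT+βΔS = −(2.3 × 10⁻⁴)(-4.4)+(7.9 × 10⁻⁴)(-1.15) = 1.0 × 10⁻⁴ → stable
  189–205 m: −αΔT+βΔS = −(2.3 × 10⁻⁴)(+1.2)+(7.9 × 10⁻⁴)(+0.47) = 9.5 × 10⁻⁵ → stable
Every interval has Δρ > 0: the column is stably stratified throughout.

none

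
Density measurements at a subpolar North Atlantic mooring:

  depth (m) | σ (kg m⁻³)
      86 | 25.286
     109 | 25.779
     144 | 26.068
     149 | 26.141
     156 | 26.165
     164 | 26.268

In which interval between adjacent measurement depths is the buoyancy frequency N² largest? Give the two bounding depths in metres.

86–109 m

Compute the density gradient over each adjacent pair:
  86–109 m: Δρ/Δz = 0.493/23 = 0.021 kg m⁻⁴
  109–144 m: Δρ/Δz = 0.289/35 = 8.3 × 10⁻³ kg m⁻⁴
  144–149 m: Δρ/Δz = 0.073/5 = 0.015 kg m⁻⁴
  149–156 m: Δρ/Δz = 0.024/7 = 3.4 × 10⁻³ kg m⁻⁴
  156–164 m: Δρ/Δz = 0.103/8 = 0.013 kg m⁻⁴
The largest gradient is in the 86–109 m interval — the pycnocline.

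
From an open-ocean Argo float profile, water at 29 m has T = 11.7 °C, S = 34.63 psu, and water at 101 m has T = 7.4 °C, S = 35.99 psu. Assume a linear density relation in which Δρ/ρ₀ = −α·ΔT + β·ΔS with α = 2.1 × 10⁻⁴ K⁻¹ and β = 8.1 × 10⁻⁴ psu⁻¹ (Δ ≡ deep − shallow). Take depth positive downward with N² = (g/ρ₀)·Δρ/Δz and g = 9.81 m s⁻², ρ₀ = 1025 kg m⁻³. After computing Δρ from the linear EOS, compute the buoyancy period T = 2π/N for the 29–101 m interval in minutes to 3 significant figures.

6.34 min

ΔT = -4.3 K, ΔS = +1.36 psu (deep − shallow).
Δρ/ρ₀ = −αΔT + βΔS = 9.03 × 10⁻⁴ + 1.1016 × 10⁻³ = 2.0046 × 10⁻³, so Δρ ≈ 2.055 kg m⁻³.
N² = (g/ρ₀)·Δρ/Δz = g·(Δρ/ρ₀)/Δz = 9.81 × 2.0046 × 10⁻³ / 72 = 2.7313 × 10⁻⁴ s⁻².
N = √(2.7313 × 10⁻⁴) = 0.016527 rad s⁻¹ → T = 2π/N = 380.18 s = 6.3363 min ≈ 6.34 min.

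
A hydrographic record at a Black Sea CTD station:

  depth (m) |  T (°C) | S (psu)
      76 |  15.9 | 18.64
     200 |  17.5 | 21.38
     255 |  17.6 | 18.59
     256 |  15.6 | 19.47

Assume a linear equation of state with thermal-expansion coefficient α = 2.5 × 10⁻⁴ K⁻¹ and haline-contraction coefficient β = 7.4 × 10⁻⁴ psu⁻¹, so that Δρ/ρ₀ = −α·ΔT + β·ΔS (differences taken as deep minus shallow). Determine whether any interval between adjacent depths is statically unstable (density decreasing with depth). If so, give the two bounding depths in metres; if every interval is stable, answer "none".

200–255 m

Evaluate Δρ/ρ₀ = −αΔT + βΔS across each adjacent pair:
  76–200 m: −αΔT+βΔS = −(2.5 × 10⁻⁴)(+1.6)+(7.4 × 10⁻⁴)(+2.74) = 1.6 × 10⁻³ → stable
  200–255 m: −αΔT+βΔS = −(2.5 × 10⁻⁴)(+0.1)+(7.4 × 10⁻⁴)(-2.79) = -2.1 × 10⁻³ → UNSTABLE
  255–256 m: −αΔT+βΔS = −(2.5 × 10⁻⁴)(-2.0)+(7.4 × 10⁻⁴)(+0.88) = 1.2 × 10⁻³ → stable
The 200–255 m interval has Δρ < 0: lighter water underlies denser water.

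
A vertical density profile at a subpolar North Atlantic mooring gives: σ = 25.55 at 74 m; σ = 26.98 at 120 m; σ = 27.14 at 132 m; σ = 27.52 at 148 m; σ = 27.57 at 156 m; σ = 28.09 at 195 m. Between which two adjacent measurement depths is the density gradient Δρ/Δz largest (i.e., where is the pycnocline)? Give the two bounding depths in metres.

Compute the density gradient over each adjacent pair:
  74–120 m: Δρ/Δz = 1.43/46 = 0.031 kg m⁻⁴
  120–132 m: Δρ/Δz = 0.16/12 = 0.013 kg m⁻⁴
  132–148 m: Δρ/Δz = 0.38/16 = 0.024 kg m⁻⁴
  148–156 m: Δρ/Δz = 0.05/8 = 6.3 × 10⁻³ kg m⁻⁴
  156–195 m: Δρ/Δz = 0.52/39 = 0.013 kg m⁻⁴
The largest gradient is in the 74–120 m interval — the pycnocline.

74–120 m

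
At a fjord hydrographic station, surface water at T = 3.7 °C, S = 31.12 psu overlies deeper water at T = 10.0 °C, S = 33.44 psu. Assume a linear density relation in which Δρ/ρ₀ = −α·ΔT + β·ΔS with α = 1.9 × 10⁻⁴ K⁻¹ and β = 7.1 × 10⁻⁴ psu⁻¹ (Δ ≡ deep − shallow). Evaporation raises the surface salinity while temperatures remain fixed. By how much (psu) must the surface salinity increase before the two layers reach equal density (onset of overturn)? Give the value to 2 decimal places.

0.63 psu

Neutral buoyancy requires −α(T_deep − T_surf) + β(S_deep − S_surf′) = 0.
S_surf′ = S_deep − (α/β)·ΔT = 33.44 − (1.9 × 10⁻⁴/7.1 × 10⁻⁴)·(+6.3) = 31.7541 psu.
Increase required: 31.7541 − 31.12 = 0.6341 psu.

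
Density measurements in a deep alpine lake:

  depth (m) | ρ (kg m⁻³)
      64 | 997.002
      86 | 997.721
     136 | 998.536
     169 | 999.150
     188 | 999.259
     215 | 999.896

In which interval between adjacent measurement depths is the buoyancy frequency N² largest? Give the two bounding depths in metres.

64–86 m

Compute the density gradient over each adjacent pair:
  64–86 m: Δρ/Δz = 0.719/22 = 0.033 kg m⁻⁴
  86–136 m: Δρ/Δz = 0.815/50 = 0.016 kg m⁻⁴
  136–169 m: Δρ/Δz = 0.614/33 = 0.019 kg m⁻⁴
  169–188 m: Δρ/Δz = 0.109/19 = 5.7 × 10⁻³ kg m⁻⁴
  188–215 m: Δρ/Δz = 0.637/27 = 0.024 kg m⁻⁴
The largest gradient is in the 64–86 m interval — the pycnocline.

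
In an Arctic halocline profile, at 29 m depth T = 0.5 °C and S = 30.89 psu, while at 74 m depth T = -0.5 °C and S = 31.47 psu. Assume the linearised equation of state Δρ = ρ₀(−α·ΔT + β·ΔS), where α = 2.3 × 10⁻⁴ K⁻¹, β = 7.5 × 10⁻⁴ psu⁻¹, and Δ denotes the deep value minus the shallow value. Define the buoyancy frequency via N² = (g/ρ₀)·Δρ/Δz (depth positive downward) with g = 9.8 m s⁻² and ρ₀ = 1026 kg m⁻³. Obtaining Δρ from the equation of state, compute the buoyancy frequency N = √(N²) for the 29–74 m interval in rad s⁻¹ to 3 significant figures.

ΔT = -1.0 K, ΔS = +0.58 psu (deep − shallow).
Δρ/ρ₀ = −αΔT + βΔS = 2.30 × 10⁻⁴ + 4.35 × 10⁻⁴ = 6.65 × 10⁻⁴, so Δρ ≈ 0.6823 kg m⁻³.
N² = (g/ρ₀)·Δρ/Δz = g·(Δρ/ρ₀)/Δz = 9.8 × 6.65 × 10⁻⁴ / 45 = 1.4482 × 10⁻⁴ s⁻².
N = √(1.4482 × 10⁻⁴) = 0.012034 rad s⁻¹ ≈ 0.0120 rad s⁻¹.

0.0120 rad s⁻¹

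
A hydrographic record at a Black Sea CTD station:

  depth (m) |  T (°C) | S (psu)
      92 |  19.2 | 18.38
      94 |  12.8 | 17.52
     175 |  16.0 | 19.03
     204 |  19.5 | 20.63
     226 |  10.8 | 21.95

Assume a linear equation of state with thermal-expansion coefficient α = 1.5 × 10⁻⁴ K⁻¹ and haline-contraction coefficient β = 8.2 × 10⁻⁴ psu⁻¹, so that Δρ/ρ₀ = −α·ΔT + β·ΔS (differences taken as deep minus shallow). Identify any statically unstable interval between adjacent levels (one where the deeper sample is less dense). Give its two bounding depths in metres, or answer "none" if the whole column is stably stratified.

none

Evaluate Δρ/ρ₀ = −αΔT + βΔS across each adjacent pair:
  92–94 m: −αΔT+βΔS = −(1.5 × 10⁻⁴)(-6.4)+(8.2 × 10⁻⁴)(-0.86) = 2.5 × 10⁻⁴ → stable
  94–175 m: −αΔT+βΔS = −(1.5 × 10⁻⁴)(+3.2)+(8.2 × 10⁻⁴)(+1.51) = 7.6 × 10⁻⁴ → stable
  175–204 m: −αΔT+βΔS = −(1.5 × 10⁻⁴)(+3.5)+(8.2 × 10⁻⁴)(+1.60) = 7.9 × 10⁻⁴ → stable
  204–226 m: −αΔT+βΔS = −(1.5 × 10⁻⁴)(-8.7)+(8.2 × 10⁻⁴)(+1.32) = 2.4 × 10⁻³ → stable
Every interval has Δρ > 0: the column is stably stratified throughout.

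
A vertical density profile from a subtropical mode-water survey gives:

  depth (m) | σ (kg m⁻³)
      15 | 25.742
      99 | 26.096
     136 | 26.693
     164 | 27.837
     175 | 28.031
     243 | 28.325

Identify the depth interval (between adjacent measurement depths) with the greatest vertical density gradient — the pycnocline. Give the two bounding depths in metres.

Compute the density gradient over each adjacent pair:
  15–99 m: Δρ/Δz = 0.354/84 = 4.2 × 10⁻³ kg m⁻⁴
  99–136 m: Δρ/Δz = 0.597/37 = 0.016 kg m⁻⁴
  136–164 m: Δρ/Δz = 1.144/28 = 0.041 kg m⁻⁴
  164–175 m: Δρ/Δz = 0.194/11 = 0.018 kg m⁻⁴
  175–243 m: Δρ/Δz = 0.294/68 = 4.3 × 10⁻³ kg m⁻⁴
The largest gradient is in the 136–164 m interval — the pycnocline.

136–164 m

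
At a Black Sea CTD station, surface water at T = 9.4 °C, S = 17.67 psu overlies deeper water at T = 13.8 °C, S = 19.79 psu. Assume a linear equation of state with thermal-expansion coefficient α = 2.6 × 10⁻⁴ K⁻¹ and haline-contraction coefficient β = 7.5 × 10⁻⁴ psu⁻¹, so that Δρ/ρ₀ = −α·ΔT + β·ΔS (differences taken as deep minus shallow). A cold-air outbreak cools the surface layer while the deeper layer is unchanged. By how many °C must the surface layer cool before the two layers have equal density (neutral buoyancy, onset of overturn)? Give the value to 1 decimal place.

1.7 °C

Neutral buoyancy requires Δρ = 0, i.e. −α(T_deep − T_surf′) + β(S_deep − S_surf) = 0.
T_surf′ = T_deep − (β/α)·ΔS = 13.8 − (7.5 × 10⁻⁴/2.6 × 10⁻⁴)·(+2.12) = 7.685 °C.
Cooling required: 9.4 − (7.685) = 1.715 °C.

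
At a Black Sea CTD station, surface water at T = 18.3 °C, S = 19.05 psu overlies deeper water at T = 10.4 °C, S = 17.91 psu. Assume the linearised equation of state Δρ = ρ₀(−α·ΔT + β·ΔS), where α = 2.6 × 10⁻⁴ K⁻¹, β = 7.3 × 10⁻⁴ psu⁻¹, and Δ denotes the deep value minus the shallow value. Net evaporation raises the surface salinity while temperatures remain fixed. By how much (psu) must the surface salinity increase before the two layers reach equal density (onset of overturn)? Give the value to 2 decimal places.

Neutral buoyancy requires −α(T_deep − T_surf) + β(S_deep − S_surf′) = 0.
S_surf′ = S_deep − (α/β)·ΔT = 17.91 − (2.6 × 10⁻⁴/7.3 × 10⁻⁴)·(-7.9) = 20.7237 psu.
Increase required: 20.7237 − 19.05 = 1.6737 psu.

1.67 psu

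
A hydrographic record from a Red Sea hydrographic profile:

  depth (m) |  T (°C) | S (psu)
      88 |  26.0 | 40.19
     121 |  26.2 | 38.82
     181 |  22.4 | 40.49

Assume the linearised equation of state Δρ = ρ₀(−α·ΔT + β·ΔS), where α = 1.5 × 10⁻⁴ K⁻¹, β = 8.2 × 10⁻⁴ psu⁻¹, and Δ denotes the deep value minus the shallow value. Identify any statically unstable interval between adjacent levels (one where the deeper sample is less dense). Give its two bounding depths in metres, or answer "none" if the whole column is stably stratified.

Evaluate Δρ/ρ₀ = −αΔT + βΔS across each adjacent pair:
  88–121 m: −αΔT+βΔS = −(1.5 × 10⁻⁴)(+0.2)+(8.2 × 10⁻⁴)(-1.37) = -1.2 × 10⁻³ → UNSTABLE
  121–181 m: −αΔT+βΔS = −(1.5 × 10⁻⁴)(-3.8)+(8.2 × 10⁻⁴)(+1.67) = 1.9 × 10⁻³ → stable
The 88–121 m interval has Δρ < 0: lighter water underlies denser water.

88–121 m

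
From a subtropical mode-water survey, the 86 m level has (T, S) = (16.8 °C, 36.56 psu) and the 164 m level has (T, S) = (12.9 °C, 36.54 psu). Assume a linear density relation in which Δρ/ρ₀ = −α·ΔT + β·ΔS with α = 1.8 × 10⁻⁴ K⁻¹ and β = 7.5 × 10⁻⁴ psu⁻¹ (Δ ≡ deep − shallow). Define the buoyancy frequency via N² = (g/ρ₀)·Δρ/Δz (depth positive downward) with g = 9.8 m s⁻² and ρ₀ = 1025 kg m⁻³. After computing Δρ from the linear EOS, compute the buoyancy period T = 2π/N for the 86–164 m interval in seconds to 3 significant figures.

676 s

ΔT = -3.9 K, ΔS = -0.02 psu (deep − shallow).
Δρ/ρ₀ = −αΔT + βΔS = 7.02 × 10⁻⁴ − 1.50 × 10⁻⁵ = 6.87 × 10⁻⁴, so Δρ ≈ 0.7042 kg m⁻³.
N² = (g/ρ₀)·Δρ/Δz = g·(Δρ/ρ₀)/Δz = 9.8 × 6.87 × 10⁻⁴ / 78 = 8.6315 × 10⁻⁵ s⁻².
N = √(8.6315 × 10⁻⁵) = 9.2906 × 10⁻³ rad s⁻¹ → T = 2π/N = 676.29 s ≈ 676 s.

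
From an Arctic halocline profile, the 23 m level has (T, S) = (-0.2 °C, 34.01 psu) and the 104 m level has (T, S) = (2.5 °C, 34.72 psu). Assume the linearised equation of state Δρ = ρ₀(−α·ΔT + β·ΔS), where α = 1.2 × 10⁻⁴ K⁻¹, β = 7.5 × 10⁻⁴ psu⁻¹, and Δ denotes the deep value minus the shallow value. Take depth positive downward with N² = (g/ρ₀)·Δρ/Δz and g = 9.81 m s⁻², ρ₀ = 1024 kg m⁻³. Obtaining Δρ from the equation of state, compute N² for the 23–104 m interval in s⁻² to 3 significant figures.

ΔT = +2.7 K, ΔS = +0.71 psu (deep − shallow).
Δρ/ρ₀ = −αΔT + βΔS = -3.24 × 10⁻⁴ + 5.325 × 10⁻⁴ = 2.085 × 10⁻⁴, so Δρ ≈ 0.2135 kg m⁻³.
N² = (g/ρ₀)·Δρ/Δz = g·(Δρ/ρ₀)/Δz = 9.81 × 2.085 × 10⁻⁴ / 81 = 2.5252 × 10⁻⁵ s⁻² ≈ 2.53 × 10⁻⁵ s⁻².

2.53 × 10⁻⁵ s⁻²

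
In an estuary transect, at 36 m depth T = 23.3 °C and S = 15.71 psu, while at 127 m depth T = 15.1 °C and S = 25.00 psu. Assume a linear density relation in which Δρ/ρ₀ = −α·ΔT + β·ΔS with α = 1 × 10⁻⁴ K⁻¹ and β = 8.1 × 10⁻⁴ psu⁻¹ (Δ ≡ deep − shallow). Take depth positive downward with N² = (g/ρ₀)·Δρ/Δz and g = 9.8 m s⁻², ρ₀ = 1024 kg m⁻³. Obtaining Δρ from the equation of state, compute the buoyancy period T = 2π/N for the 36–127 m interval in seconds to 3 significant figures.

210 s

ΔT = -8.2 K, ΔS = +9.29 psu (deep − shallow).
Δρ/ρ₀ = −αΔT + βΔS = 8.20 × 10⁻⁴ + 7.5249 × 10⁻³ = 8.3449 × 10⁻³, so Δρ ≈ 8.545 kg m⁻³.
N² = (g/ρ₀)·Δρ/Δz = g·(Δρ/ρ₀)/Δz = 9.8 × 8.3449 × 10⁻³ / 91 = 8.9868 × 10⁻⁴ s⁻².
N = √(8.9868 × 10⁻⁴) = 0.029978 rad s⁻¹ → T = 2π/N = 209.59 s ≈ 210 s.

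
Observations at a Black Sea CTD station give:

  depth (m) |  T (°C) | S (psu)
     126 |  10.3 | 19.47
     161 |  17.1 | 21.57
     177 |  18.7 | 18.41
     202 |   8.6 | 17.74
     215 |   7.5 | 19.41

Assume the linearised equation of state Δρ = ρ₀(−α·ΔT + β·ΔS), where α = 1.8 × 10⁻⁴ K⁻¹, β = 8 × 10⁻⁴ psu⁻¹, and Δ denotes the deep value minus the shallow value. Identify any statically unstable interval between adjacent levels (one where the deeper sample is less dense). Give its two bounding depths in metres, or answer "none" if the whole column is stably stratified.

161–177 m

Evaluate Δρ/ρ₀ = −αΔT + βΔS across each adjacent pair:
  126–161 m: −αΔT+βΔS = −(1.8 × 10⁻⁴)(+6.8)+(8 × 10⁻⁴)(+2.10) = 4.6 × 10⁻⁴ → stable
  161–177 m: −αΔT+βΔS = −(1.8 × 10⁻⁴)(+1.6)+(8 × 10⁻⁴)(-3.16) = -2.8 × 10⁻³ → UNSTABLE
  177–202 m: −αΔT+βΔS = −(1.8 × 10⁻⁴)(-10.1)+(8 × 10⁻⁴)(-0.67) = 1.3 × 10⁻³ → stable
  202–215 m: −αΔT+βΔS = −(1.8 × 10⁻⁴)(-1.1)+(8 × 10⁻⁴)(+1.67) = 1.5 × 10⁻³ → stable
The 161–177 m interval has Δρ < 0: lighter water underlies denser water.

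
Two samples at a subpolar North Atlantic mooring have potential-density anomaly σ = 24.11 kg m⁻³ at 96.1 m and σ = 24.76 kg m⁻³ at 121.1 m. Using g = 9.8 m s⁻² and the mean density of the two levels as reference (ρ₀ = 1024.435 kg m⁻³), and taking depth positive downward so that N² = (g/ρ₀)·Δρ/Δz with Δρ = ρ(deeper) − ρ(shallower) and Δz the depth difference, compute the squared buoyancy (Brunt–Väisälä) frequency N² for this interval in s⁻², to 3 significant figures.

2.49 × 10⁻⁴ s⁻²

Δρ = 1024.76 − 1024.11 = 0.65 kg m⁻³ over Δz = 121.1 − 96.1 = 25 m.
N² = (9.8/1024.435) × (0.65/25) = 2.4872 × 10⁻⁴ s⁻² ≈ 2.49 × 10⁻⁴ s⁻².
Since Δρ > 0 the layer is stably stratified.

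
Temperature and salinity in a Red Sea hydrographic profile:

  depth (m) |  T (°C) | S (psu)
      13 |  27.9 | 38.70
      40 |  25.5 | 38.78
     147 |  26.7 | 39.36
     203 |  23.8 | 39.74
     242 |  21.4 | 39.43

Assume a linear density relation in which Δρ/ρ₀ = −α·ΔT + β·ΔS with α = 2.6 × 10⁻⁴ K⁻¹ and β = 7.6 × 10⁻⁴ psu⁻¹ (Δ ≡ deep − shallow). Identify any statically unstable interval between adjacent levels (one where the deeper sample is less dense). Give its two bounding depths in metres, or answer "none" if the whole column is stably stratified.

none

Evaluate Δρ/ρ₀ = −αΔT + βΔS across each adjacent pair:
  13–40 m: −αΔT+βΔS = −(2.6 × 10⁻⁴)(-2.4)+(7.6 × 10⁻⁴)(+0.08) = 6.8 × 10⁻⁴ → stable
  40–147 m: −αΔT+βΔS = −(2.6 × 10⁻⁴)(+1.2)+(7.6 × 10⁻⁴)(+0.58) = 1.3 × 10⁻⁴ → stable
  147–203 m: −αΔT+βΔS = −(2.6 × 10⁻⁴)(-2.9)+(7.6 × 10⁻⁴)(+0.38) = 1.0 × 10⁻³ → stable
  203–242 m: −αΔT+βΔS = −(2.6 × 10⁻⁴)(-2.4)+(7.6 × 10⁻⁴)(-0.31) = 3.9 × 10⁻⁴ → stable
Every interval has Δρ > 0: the column is stably stratified throughout.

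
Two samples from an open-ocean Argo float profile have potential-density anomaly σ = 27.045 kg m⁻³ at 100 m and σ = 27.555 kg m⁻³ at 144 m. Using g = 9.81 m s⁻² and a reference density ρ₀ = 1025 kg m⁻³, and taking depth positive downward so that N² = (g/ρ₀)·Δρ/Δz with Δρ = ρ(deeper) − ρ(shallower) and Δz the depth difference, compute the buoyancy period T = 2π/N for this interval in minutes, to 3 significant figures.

9.94 min

Δρ = 1027.555 − 1027.045 = 0.510 kg m⁻³ over Δz = 144 − 100 = 44 m.
N² = (9.81/1025) × (0.510/44) = 1.1093 × 10⁻⁴ s⁻².
N = √(1.1093 × 10⁻⁴) = 0.010532 rad s⁻¹, so T = 2π/N = 596.58 s = 9.9430 min ≈ 9.94 min.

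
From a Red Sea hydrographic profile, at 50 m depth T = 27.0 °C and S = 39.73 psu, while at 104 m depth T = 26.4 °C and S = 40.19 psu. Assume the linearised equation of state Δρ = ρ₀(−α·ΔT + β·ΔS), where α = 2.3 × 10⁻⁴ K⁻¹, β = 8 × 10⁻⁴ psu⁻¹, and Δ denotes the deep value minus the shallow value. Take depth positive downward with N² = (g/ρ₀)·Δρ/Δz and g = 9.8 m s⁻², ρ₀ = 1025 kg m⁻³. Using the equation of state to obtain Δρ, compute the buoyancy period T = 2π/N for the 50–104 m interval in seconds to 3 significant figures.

656 s

ΔT = -0.6 K, ΔS = +0.46 psu (deep − shallow).
Δρ/ρ₀ = −αΔT + βΔS = 1.38 × 10⁻⁴ + 3.68 × 10⁻⁴ = 5.06 × 10⁻⁴, so Δρ ≈ 0.5187 kg m⁻³.
N² = (g/ρ₀)·Δρ/Δz = g·(Δρ/ρ₀)/Δz = 9.8 × 5.06 × 10⁻⁴ / 54 = 9.1830 × 10⁻⁵ s⁻².
N = √(9.1830 × 10⁻⁵) = 9.5828 × 10⁻³ rad s⁻¹ → T = 2π/N = 655.67 s ≈ 656 s.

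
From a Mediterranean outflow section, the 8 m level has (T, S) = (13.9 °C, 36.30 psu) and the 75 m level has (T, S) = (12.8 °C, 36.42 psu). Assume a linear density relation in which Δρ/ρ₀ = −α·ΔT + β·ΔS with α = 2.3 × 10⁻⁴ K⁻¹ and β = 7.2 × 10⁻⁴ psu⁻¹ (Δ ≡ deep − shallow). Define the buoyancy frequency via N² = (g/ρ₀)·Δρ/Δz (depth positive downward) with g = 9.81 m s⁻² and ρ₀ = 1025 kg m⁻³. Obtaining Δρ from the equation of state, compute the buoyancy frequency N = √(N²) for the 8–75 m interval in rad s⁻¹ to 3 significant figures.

ΔT = -1.1 K, ΔS = +0.12 psu (deep − shallow).
Δρ/ρ₀ = −αΔT + βΔS = 2.53 × 10⁻⁴ + 8.64 × 10⁻⁵ = 3.394 × 10⁻⁴, so Δρ ≈ 0.3479 kg m⁻³.
N² = (g/ρ₀)·Δρ/Δz = g·(Δρ/ρ₀)/Δz = 9.81 × 3.394 × 10⁻⁴ / 67 = 4.9694 × 10⁻⁵ s⁻².
N = √(4.9694 × 10⁻⁵) = 7.0494 × 10⁻³ rad s⁻¹ ≈ 7.05 × 10⁻³ rad s⁻¹.

7.05 × 10⁻³ rad s⁻¹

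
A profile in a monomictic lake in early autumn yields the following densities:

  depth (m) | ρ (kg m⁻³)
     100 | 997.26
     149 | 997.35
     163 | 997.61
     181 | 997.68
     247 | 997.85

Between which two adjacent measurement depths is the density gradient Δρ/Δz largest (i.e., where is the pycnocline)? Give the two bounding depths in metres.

Compute the density gradient over each adjacent pair:
  100–149 m: Δρ/Δz = 0.09/49 = 1.8 × 10⁻³ kg m⁻⁴
  149–163 m: Δρ/Δz = 0.26/14 = 0.019 kg m⁻⁴
  163–181 m: Δρ/Δz = 0.07/18 = 3.9 × 10⁻³ kg m⁻⁴
  181–247 m: Δρ/Δz = 0.17/66 = 2.6 × 10⁻³ kg m⁻⁴
The largest gradient is in the 149–163 m interval — the pycnocline.

149–163 m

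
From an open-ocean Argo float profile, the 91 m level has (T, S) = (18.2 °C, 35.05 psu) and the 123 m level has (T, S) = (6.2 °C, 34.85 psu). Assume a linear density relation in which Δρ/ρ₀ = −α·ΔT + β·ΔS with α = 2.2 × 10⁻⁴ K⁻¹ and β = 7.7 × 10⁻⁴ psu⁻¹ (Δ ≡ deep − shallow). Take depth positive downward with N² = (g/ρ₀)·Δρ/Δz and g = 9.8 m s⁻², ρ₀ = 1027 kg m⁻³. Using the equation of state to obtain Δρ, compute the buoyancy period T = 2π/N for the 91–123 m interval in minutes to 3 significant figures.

ΔT = -12.0 K, ΔS = -0.20 psu (deep − shallow).
Δρ/ρ₀ = −αΔT + βΔS = 2.64 × 10⁻³ − 1.54 × 10⁻⁴ = 2.486 × 10⁻³, so Δρ ≈ 2.553 kg m⁻³.
N² = (g/ρ₀)·Δρ/Δz = g·(Δρ/ρ₀)/Δz = 9.8 × 2.486 × 10⁻³ / 32 = 7.6134 × 10⁻⁴ s⁻².
N = √(7.6134 × 10⁻⁴) = 0.027592 rad s⁻¹ → T = 2π/N = 227.72 s = 3.7953 min ≈ 3.80 min.

3.80 min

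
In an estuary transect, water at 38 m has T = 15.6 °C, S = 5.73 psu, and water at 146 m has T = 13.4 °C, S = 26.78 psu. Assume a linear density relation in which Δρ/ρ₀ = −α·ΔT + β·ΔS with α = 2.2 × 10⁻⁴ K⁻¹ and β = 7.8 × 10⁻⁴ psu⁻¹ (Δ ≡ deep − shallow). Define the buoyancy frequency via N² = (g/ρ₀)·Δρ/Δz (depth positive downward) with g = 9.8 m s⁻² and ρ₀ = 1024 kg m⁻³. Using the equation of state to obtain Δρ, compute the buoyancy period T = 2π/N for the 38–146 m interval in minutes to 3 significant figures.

ΔT = -2.2 K, ΔS = +21.05 psu (deep − shallow).
Δρ/ρ₀ = −αΔT + βΔS = 4.84 × 10⁻⁴ + 0.016419 = 0.016903, so Δρ ≈ 17.31 kg m⁻³.
N² = (g/ρ₀)·Δρ/Δz = g·(Δρ/ρ₀)/Δz = 9.8 × 0.016903 / 108 = 1.5338 × 10⁻³ s⁻².
N = √(1.5338 × 10⁻³) = 0.039164 rad s⁻¹ → T = 2π/N = 160.43 s = 2.6738 min ≈ 2.67 min.

2.67 min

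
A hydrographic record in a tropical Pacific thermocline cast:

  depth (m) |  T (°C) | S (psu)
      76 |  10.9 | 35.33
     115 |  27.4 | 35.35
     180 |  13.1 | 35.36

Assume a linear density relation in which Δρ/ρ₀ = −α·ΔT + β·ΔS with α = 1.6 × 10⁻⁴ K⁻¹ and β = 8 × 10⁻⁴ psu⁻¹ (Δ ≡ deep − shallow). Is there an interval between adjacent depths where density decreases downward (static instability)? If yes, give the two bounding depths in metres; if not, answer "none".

Evaluate Δρ/ρ₀ = −αΔT + βΔS across each adjacent pair:
  76–115 m: −αΔT+βΔS = −(1.6 × 10⁻⁴)(+16.5)+(8 × 10⁻⁴)(+0.02) = -2.6 × 10⁻³ → UNSTABLE
  115–180 m: −αΔT+βΔS = −(1.6 × 10⁻⁴)(-14.3)+(8 × 10⁻⁴)(+0.01) = 2.3 × 10⁻³ → stable
The 76–115 m interval has Δρ < 0: lighter water underlies denser water.

76–115 m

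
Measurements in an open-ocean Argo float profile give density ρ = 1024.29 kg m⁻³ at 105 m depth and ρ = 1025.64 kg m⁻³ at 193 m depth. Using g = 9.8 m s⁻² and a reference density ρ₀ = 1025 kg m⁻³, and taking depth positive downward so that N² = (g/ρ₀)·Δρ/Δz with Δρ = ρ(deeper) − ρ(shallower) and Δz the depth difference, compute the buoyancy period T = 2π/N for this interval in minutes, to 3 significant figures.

8.65 min

Δρ = 1025.64 − 1024.29 = 1.35 kg m⁻³ over Δz = 193 − 105 = 88 m.
N² = (9.8/1025) × (1.35/88) = 1.4667 × 10⁻⁴ s⁻².
N = √(1.4667 × 10⁻⁴) = 0.012111 rad s⁻¹, so T = 2π/N = 518.80 s = 8.6467 min ≈ 8.65 min.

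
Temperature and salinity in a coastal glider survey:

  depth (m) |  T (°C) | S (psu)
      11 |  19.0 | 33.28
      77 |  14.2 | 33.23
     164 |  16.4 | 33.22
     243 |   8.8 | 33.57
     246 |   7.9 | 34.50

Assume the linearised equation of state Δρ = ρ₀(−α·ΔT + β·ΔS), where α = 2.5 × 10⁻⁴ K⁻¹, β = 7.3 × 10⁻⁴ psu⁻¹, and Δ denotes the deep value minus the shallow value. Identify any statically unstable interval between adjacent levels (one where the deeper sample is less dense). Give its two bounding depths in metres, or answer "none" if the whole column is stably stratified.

Evaluate Δρ/ρ₀ = −αΔT + βΔS across each adjacent pair:
  11–77 m: −αΔT+βΔS = −(2.5 × 10⁻⁴)(-4.8)+(7.3 × 10⁻⁴)(-0.05) = 1.2 × 10⁻³ → stable
  77–164 m: −αΔT+βΔS = −(2.5 × 10⁻⁴)(+2.2)+(7.3 × 10⁻⁴)(-0.01) = -5.6 × 10⁻⁴ → UNSTABLE
  164–243 m: −αΔT+βΔS = −(2.5 × 10⁻⁴)(-7.6)+(7.3 × 10⁻⁴)(+0.35) = 2.2 × 10⁻³ → stable
  243–246 m: −αΔT+βΔS = −(2.5 × 10⁻⁴)(-0.9)+(7.3 × 10⁻⁴)(+0.93) = 9.0 × 10⁻⁴ → stable
The 77–164 m interval has Δρ < 0: lighter water underlies denser water.

77–164 m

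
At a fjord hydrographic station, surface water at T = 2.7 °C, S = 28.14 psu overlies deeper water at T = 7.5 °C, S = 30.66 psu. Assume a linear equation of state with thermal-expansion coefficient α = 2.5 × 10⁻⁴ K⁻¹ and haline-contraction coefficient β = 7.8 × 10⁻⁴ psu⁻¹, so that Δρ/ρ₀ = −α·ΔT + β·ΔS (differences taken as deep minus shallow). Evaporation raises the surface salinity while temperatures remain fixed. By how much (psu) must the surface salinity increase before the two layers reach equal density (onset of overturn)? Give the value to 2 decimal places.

Neutral buoyancy requires −α(T_deep − T_surf) + β(S_deep − S_surf′) = 0.
S_surf′ = S_deep − (α/β)·ΔT = 30.66 − (2.5 × 10⁻⁴/7.8 × 10⁻⁴)·(+4.8) = 29.1215 psu.
Increase required: 29.1215 − 28.14 = 0.9815 psu.

0.98 psu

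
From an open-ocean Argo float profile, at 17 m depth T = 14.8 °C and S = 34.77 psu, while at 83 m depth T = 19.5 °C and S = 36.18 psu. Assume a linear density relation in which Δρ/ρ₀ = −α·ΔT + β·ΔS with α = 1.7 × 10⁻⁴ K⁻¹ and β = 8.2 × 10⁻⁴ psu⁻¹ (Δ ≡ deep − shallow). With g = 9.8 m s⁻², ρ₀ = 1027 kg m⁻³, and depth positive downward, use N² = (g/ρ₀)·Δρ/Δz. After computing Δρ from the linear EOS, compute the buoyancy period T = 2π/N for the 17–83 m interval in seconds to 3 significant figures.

ΔT = +4.7 K, ΔS = +1.41 psu (deep − shallow).
Δρ/ρ₀ = −αΔT + βΔS = -7.99 × 10⁻⁴ + 1.1562 × 10⁻³ = 3.572 × 10⁻⁴, so Δρ ≈ 0.3668 kg m⁻³.
N² = (g/ρ₀)·Δρ/Δz = g·(Δρ/ρ₀)/Δz = 9.8 × 3.572 × 10⁻⁴ / 66 = 5.3039 × 10⁻⁵ s⁻².
N = √(5.3039 × 10⁻⁵) = 7.2828 × 10⁻³ rad s⁻¹ → T = 2π/N = 862.74 s ≈ 863 s.

863 s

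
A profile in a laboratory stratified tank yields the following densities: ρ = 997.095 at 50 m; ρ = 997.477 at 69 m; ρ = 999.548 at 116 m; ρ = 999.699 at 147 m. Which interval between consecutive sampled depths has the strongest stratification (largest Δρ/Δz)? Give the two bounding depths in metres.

Compute the density gradient over each adjacent pair:
  50–69 m: Δρ/Δz = 0.382/19 = 0.020 kg m⁻⁴
  69–116 m: Δρ/Δz = 2.071/47 = 0.044 kg m⁻⁴
  116–147 m: Δρ/Δz = 0.151/31 = 4.9 × 10⁻³ kg m⁻⁴
The largest gradient is in the 69–116 m interval — the pycnocline.

69–116 m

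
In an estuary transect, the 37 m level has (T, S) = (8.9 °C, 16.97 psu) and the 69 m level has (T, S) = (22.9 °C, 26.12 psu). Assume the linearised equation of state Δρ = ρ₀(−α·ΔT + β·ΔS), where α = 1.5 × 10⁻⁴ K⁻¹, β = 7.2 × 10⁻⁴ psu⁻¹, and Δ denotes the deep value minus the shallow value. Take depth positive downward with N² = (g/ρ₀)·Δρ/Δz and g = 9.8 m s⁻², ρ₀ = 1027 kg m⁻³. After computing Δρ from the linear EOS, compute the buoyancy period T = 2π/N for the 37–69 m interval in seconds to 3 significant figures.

ΔT = +14.0 K, ΔS = +9.15 psu (deep − shallow).
Δρ/ρ₀ = −αΔT + βΔS = -2.10 × 10⁻³ + 6.588 × 10⁻³ = 4.488 × 10⁻³, so Δρ ≈ 4.609 kg m⁻³.
N² = (g/ρ₀)·Δρ/Δz = g·(Δρ/ρ₀)/Δz = 9.8 × 4.488 × 10⁻³ / 32 = 1.3745 × 10⁻³ s⁻².
N = √(1.3745 × 10⁻³) = 0.037074 rad s⁻¹ → T = 2π/N = 169.48 s ≈ 169 s.

169 s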